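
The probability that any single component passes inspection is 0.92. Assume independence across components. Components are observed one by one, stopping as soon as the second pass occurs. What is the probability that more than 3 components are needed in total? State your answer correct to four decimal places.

0.0182

Needing more than 3 components ⇔ fewer than 2 successes in the first 3. With X ~ Binomial(3, 0.92), P(Y > 3) = P(X ≤ 1).
  k=0: C(3,0)·0.92^0·0.08^3 = 0.000512
  k=1: C(3,1)·0.92^1·0.08^2 = 0.017664
P(X ≤ 1) = 0.018176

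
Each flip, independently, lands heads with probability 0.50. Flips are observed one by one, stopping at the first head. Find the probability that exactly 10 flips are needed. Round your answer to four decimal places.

0.0010

Geometric (trials to first success), p = 0.50.
P(Y = 10) = (1−p)^9 · p = 0.0019531 · 0.50 = 0.000977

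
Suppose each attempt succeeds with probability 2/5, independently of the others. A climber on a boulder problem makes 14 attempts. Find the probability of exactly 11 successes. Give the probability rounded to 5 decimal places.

X ~ Binomial(n=14, p=0.40).
P(X=11) = C(14,11) · p^11 · (1−p)^3
= 364 · 4.1943e-05 · 0.216 = 0.0032977

0.00330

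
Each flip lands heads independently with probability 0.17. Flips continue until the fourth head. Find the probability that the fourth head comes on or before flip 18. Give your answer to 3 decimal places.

0.367

Finishing within 18 flips ⇔ at least 4 successes in the first 18. With X ~ Binomial(18, 0.17), P(Y ≤ 18) = 1 − P(X ≤ 3).
  k=0: C(18,0)·0.17^0·0.83^18 = 0.03495
  k=1: C(18,1)·0.17^1·0.83^17 = 0.12884
  k=2: C(18,2)·0.17^2·0.83^16 = 0.22430
  k=3: C(18,3)·0.17^3·0.83^15 = 0.24502
1 − 0.63311 = 0.36689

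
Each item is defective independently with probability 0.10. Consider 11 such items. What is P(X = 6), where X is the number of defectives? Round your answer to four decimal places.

0.0003

X ~ Binomial(n=11, p=0.10).
P(X=6) = C(11,6) · p^6 · (1−p)^5
= 462 · 1e-06 · 0.59049 = 0.000273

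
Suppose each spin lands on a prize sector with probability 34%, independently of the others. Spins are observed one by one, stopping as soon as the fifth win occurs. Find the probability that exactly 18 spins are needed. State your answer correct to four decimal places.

0.0488

Y = trial on which the fifth success occurs; negative binomial, r=5, p=0.34.
P(Y=18) = C(17,4) · p^5 · (1−p)^13
= 2380 · 0.0045435 · 0.0045089 = 0.048758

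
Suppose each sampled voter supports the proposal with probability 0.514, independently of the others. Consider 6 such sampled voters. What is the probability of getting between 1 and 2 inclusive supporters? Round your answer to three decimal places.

0.305

X ~ Binomial(6, 0.514); P(1 ≤ X ≤ 2) = Σ C(6,k) p^k (1−p)^(6−k) over k:
  k=1: C(6,1)·0.514^1·0.486^5 = 0.08362
  k=2: C(6,2)·0.514^2·0.486^4 = 0.22109
Total = 0.30470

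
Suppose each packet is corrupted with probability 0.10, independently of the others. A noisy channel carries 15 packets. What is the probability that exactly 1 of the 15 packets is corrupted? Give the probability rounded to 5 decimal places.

0.34315

X ~ Binomial(n=15, p=0.10).
P(X=1) = C(15,1) · p^1 · (1−p)^14
= 15 · 0.1 · 0.22877 = 0.3431519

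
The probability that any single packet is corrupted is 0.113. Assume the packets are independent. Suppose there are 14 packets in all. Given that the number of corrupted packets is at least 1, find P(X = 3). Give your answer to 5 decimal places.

X ~ Binomial(14, 0.113). Want P(X=3 | X≥1) = P(X=3) / P(X≥1).
P(X=3) = C(14,3)·0.113^3·0.887^11 = 0.1404418
P(X≥1) = 1 − 0.1866082 = 0.8133918
Ratio = 0.1404418 / 0.8133918 = 0.1726620

0.17266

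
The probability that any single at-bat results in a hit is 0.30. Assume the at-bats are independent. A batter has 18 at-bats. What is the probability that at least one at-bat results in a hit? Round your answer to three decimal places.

0.998

P(at least one) = 1 − P(none) = 1 − (1 − 0.30)^18
= 1 − 0.00163 = 0.99837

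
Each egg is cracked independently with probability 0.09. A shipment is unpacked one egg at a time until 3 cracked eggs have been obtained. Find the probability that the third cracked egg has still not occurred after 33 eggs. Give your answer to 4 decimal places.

0.4196

Needing more than 33 eggs ⇔ fewer than 3 successes in the first 33. With X ~ Binomial(33, 0.09), P(Y > 33) = P(X ≤ 2).
  k=0: C(33,0)·0.09^0·0.91^33 = 0.044501
  k=1: C(33,1)·0.09^1·0.91^32 = 0.145238
  k=2: C(33,2)·0.09^2·0.91^31 = 0.229828
P(X ≤ 2) = 0.419566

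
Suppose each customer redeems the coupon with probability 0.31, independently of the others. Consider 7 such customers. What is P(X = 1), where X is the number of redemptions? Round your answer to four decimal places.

0.2342

X ~ Binomial(n=7, p=0.31).
P(X=1) = C(7,1) · p^1 · (1−p)^6
= 7 · 0.31 · 0.10792 = 0.234182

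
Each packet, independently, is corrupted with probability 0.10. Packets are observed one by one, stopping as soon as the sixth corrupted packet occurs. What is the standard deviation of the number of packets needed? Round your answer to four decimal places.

23.2379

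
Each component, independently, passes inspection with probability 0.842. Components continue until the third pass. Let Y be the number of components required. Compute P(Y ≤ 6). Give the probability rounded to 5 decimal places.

Finishing within 6 components ⇔ at least 3 successes in the first 6. With X ~ Binomial(6, 0.842), P(Y ≤ 6) = 1 − P(X ≤ 2).
  k=0: C(6,0)·0.842^0·0.158^6 = 0.0000156
  k=1: C(6,1)·0.842^1·0.158^5 = 0.0004974
  k=2: C(6,2)·0.842^2·0.158^4 = 0.0066274
1 − 0.0071404 = 0.9928596

0.99286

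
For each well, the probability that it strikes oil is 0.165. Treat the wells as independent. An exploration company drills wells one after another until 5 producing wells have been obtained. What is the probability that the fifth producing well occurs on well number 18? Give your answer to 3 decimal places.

0.028

Y = trial on which the fifth success occurs; negative binomial, r=5, p=0.165.
P(Y=18) = C(17,4) · p^5 · (1−p)^13
= 2380 · 0.0001223 · 0.095923 = 0.02792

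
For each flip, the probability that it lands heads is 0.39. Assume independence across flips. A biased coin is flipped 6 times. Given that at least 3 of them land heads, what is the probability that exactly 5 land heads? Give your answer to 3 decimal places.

X ~ Binomial(6, 0.39). Want P(X=5 | X≥3) = P(X=5) / P(X≥3).
P(X=5) = C(6,5)·0.39^5·0.61^1 = 0.03302
P(X≥3) = 1 − 0.05152 − 0.19764 − 0.31589 = 0.43495
Ratio = 0.03302 / 0.43495 = 0.07592

0.076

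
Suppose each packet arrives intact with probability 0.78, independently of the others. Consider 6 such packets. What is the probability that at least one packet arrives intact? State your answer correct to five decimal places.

0.99989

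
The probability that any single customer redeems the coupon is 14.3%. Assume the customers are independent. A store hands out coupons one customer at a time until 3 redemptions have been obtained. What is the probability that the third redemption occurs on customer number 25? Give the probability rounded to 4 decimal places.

0.0271

Y = trial on which the third success occurs; negative binomial, r=3, p=0.143.
P(Y=25) = C(24,2) · p^3 · (1−p)^22
= 276 · 0.0029242 · 0.033541 = 0.027070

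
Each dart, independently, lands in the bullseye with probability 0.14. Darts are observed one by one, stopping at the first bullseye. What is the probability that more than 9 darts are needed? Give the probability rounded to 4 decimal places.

Y = number of darts to the first success; geometric, p = 0.14.
P(Y > 9) = P(first 9 all fail) = (1−p)^9 = 0.257327

0.2573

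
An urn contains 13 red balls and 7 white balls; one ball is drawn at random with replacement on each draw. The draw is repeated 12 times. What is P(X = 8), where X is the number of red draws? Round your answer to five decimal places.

X ~ Binomial(n=12, p=0.65).
P(X=8) = C(12,8) · p^8 · (1−p)^4
= 495 · 0.031864 · 0.015006 = 0.2366924

0.23669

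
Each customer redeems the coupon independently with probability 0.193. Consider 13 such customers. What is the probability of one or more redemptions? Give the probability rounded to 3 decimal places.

0.938

P(at least one) = 1 − P(none) = 1 − (1 − 0.193)^13
= 1 − 0.06157 = 0.93843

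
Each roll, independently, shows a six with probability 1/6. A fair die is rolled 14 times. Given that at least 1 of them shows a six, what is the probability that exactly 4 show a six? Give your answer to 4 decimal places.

X ~ Binomial(14, 0.166667). Want P(X=4 | X≥1) = P(X=4) / P(X≥1).
P(X=4) = C(14,4)·0.166667^4·0.833333^10 = 0.124743
P(X≥1) = 1 − 0.077887 = 0.922113
Ratio = 0.124743 / 0.922113 = 0.135280

0.1353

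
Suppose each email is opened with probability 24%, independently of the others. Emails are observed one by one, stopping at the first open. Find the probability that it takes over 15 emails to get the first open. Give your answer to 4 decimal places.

0.0163

Y = number of emails to the first success; geometric, p = 0.24.
P(Y > 15) = P(first 15 all fail) = (1−p)^15 = 0.016301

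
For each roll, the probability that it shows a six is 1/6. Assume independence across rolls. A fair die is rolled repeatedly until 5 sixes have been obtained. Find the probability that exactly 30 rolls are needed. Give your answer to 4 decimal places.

0.0320

Y = trial on which the fifth success occurs; negative binomial, r=5, p=0.166667.
P(Y=30) = C(29,4) · p^5 · (1−p)^25
= 23751 · 0.0001286 · 0.010483 = 0.032018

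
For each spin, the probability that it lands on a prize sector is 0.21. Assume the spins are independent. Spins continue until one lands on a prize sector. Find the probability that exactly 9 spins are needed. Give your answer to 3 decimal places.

Geometric (trials to first success), p = 0.21.
P(Y = 9) = (1−p)^8 · p = 0.15171 · 0.21 = 0.03186

0.032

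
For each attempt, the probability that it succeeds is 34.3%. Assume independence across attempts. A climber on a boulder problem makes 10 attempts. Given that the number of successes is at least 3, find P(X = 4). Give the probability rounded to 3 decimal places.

X ~ Binomial(10, 0.343). Want P(X=4 | X≥3) = P(X=4) / P(X≥3).
P(X=4) = C(10,4)·0.343^4·0.657^6 = 0.23377
P(X≥3) = 1 − 0.01498 − 0.07823 − 0.18379 = 0.72299
Ratio = 0.23377 / 0.72299 = 0.32334

0.323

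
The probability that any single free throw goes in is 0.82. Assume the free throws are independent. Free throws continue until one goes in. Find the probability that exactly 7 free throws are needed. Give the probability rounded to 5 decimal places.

Geometric (trials to first success), p = 0.82.
P(Y = 7) = (1−p)^6 · p = 3.4012e-05 · 0.82 = 0.0000279

0.00003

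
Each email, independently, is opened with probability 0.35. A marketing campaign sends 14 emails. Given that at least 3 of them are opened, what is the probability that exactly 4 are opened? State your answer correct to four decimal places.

X ~ Binomial(14, 0.35). Want P(X=4 | X≥3) = P(X=4) / P(X≥3).
P(X=4) = C(14,4)·0.35^4·0.65^10 = 0.202227
P(X≥3) = 1 − 0.002403 − 0.018116 − 0.063407 = 0.916073
Ratio = 0.202227 / 0.916073 = 0.220754

0.2208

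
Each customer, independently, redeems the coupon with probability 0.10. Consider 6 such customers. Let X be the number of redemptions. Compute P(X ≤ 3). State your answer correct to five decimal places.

0.99873

X ~ Binomial(6, 0.10); P(X ≤ 3) = Σ C(6,k) p^k (1−p)^(6−k) over k:
  k=0: C(6,0)·0.10^0·0.90^6 = 0.5314410
  k=1: C(6,1)·0.10^1·0.90^5 = 0.3542940
  k=2: C(6,2)·0.10^2·0.90^4 = 0.0984150
  k=3: C(6,3)·0.10^3·0.90^3 = 0.0145800
Total = 0.9987300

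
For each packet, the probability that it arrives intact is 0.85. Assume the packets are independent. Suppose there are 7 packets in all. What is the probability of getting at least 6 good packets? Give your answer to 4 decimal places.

X ~ Binomial(7, 0.85); P(X ≥ 6) = Σ C(7,k) p^k (1−p)^(7−k) over k:
  k=6: C(7,6)·0.85^6·0.15^1 = 0.396007
  k=7: C(7,7)·0.85^7·0.15^0 = 0.320577
Total = 0.716584

0.7166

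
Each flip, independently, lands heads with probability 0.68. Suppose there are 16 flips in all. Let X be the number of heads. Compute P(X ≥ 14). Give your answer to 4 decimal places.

X ~ Binomial(16, 0.68); P(X ≥ 14) = Σ C(16,k) p^k (1−p)^(16−k) over k:
  k=14: C(16,14)·0.68^14·0.32^2 = 0.055540
  k=15: C(16,15)·0.68^15·0.32^1 = 0.015736
  k=16: C(16,16)·0.68^16·0.32^0 = 0.002090
Total = 0.073366

0.0734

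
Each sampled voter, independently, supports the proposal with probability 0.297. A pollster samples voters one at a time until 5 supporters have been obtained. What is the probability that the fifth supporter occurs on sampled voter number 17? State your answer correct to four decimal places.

0.0613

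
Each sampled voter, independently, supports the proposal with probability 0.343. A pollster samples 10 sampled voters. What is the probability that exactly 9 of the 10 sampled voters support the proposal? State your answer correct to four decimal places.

X ~ Binomial(n=10, p=0.343).
P(X=9) = C(10,9) · p^9 · (1−p)^1
= 10 · 6.5712e-05 · 0.657 = 0.000432

0.0004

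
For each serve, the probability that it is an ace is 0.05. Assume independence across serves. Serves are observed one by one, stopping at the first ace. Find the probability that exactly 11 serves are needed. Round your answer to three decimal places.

0.030

Geometric (trials to first success), p = 0.05.
P(Y = 11) = (1−p)^10 · p = 0.59874 · 0.05 = 0.02994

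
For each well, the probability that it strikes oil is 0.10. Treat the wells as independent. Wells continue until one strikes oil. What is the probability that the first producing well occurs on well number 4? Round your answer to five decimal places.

Geometric (trials to first success), p = 0.10.
P(Y = 4) = (1−p)^3 · p = 0.729 · 0.10 = 0.0729000

0.07290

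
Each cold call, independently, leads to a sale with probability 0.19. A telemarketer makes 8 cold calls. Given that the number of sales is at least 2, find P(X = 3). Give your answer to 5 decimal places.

X ~ Binomial(8, 0.19). Want P(X=3 | X≥2) = P(X=3) / P(X≥2).
P(X=3) = C(8,3)·0.19^3·0.81^5 = 0.1339288
P(X≥2) = 1 − 0.1853020 − 0.3477272 = 0.4669707
Ratio = 0.1339288 / 0.4669707 = 0.2868034

0.28680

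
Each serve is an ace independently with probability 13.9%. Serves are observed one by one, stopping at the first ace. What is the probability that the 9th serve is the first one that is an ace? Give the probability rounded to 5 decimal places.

Geometric (trials to first success), p = 0.139.
P(Y = 9) = (1−p)^8 · p = 0.30201 · 0.139 = 0.0419798

0.04198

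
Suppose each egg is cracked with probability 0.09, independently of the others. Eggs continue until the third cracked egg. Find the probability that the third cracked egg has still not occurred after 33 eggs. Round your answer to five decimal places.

Needing more than 33 eggs ⇔ fewer than 3 successes in the first 33. With X ~ Binomial(33, 0.09), P(Y > 33) = P(X ≤ 2).
  k=0: C(33,0)·0.09^0·0.91^33 = 0.0445006
  k=1: C(33,1)·0.09^1·0.91^32 = 0.1452382
  k=2: C(33,2)·0.09^2·0.91^31 = 0.2298276
P(X ≤ 2) = 0.4195664

0.41957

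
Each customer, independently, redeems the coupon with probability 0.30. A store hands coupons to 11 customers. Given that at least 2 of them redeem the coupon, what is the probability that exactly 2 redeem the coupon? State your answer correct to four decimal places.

0.2252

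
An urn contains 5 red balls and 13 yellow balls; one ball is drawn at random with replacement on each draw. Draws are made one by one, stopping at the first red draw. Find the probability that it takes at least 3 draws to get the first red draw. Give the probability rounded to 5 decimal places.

Y = number of draws to the first success; geometric, p = 0.277778.
P(Y > 2) = P(first 2 all fail) = (1−p)^2 = 0.5216049

0.52160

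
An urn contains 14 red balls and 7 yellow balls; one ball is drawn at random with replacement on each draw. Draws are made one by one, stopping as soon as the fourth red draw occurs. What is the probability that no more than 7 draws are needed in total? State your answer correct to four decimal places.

Finishing within 7 draws ⇔ at least 4 successes in the first 7. With X ~ Binomial(7, 0.666667), P(Y ≤ 7) = 1 − P(X ≤ 3).
  k=0: C(7,0)·0.666667^0·0.333333^7 = 0.000457
  k=1: C(7,1)·0.666667^1·0.333333^6 = 0.006401
  k=2: C(7,2)·0.666667^2·0.333333^5 = 0.038409
  k=3: C(7,3)·0.666667^3·0.333333^4 = 0.128029
1 − 0.173297 = 0.826703

0.8267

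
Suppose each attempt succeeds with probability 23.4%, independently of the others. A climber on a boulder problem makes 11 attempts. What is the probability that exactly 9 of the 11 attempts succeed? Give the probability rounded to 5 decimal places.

0.00007

X ~ Binomial(n=11, p=0.234).
P(X=9) = C(11,9) · p^9 · (1−p)^2
= 55 · 2.1035e-06 · 0.58676 = 0.0000679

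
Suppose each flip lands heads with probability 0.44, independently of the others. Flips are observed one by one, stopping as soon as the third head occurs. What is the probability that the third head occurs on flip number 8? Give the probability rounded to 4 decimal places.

0.0985

Y = trial on which the third success occurs; negative binomial, r=3, p=0.44.
P(Y=8) = C(7,2) · p^3 · (1−p)^5
= 21 · 0.085184 · 0.055073 = 0.098518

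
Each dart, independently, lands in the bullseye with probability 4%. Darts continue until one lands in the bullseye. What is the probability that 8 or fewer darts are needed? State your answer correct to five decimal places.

0.27861

Y = number of darts to the first success; geometric, p = 0.04.
P(Y ≤ 8) = 1 − (1−p)^8 = 1 − 0.7213896 = 0.2786104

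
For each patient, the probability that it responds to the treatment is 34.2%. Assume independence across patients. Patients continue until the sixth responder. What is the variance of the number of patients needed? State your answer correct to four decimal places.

Y = total patients until the sixth success; negative binomial with r=6, p=0.342.
Var(Y) = r(1−p)/p² = 6·0.658 / 0.342² = 33.753976

33.7540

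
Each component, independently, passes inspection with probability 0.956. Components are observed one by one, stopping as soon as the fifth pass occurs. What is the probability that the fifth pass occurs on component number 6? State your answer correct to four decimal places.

Y = trial on which the fifth success occurs; negative binomial, r=5, p=0.956.
P(Y=6) = C(5,4) · p^5 · (1−p)^1
= 5 · 0.79853 · 0.044 = 0.175676

0.1757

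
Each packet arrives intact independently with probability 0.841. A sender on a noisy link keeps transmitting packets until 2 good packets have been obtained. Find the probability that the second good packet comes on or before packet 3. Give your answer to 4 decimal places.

0.9322

Finishing within 3 packets ⇔ at least 2 successes in the first 3. With X ~ Binomial(3, 0.841), P(Y ≤ 3) = 1 − P(X ≤ 1).
  k=0: C(3,0)·0.841^0·0.159^3 = 0.004020
  k=1: C(3,1)·0.841^1·0.159^2 = 0.063784
1 − 0.067804 = 0.932196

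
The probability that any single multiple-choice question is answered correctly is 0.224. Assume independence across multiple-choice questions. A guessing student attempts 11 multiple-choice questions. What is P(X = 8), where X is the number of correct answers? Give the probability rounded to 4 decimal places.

0.0005

X ~ Binomial(n=11, p=0.224).
P(X=8) = C(11,8) · p^8 · (1−p)^3
= 165 · 6.3385e-06 · 0.46729 = 0.000489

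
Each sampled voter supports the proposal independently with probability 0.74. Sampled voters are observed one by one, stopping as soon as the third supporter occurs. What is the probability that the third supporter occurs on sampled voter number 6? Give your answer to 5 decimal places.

Y = trial on which the third success occurs; negative binomial, r=3, p=0.74.
P(Y=6) = C(5,2) · p^3 · (1−p)^3
= 10 · 0.40522 · 0.017576 = 0.0712222

0.07122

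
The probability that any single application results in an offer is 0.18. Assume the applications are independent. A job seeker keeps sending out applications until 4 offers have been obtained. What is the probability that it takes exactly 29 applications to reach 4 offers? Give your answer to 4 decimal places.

0.0241

Y = trial on which the fourth success occurs; negative binomial, r=4, p=0.18.
P(Y=29) = C(28,3) · p^4 · (1−p)^25
= 3276 · 0.0010498 · 0.007004 = 0.024087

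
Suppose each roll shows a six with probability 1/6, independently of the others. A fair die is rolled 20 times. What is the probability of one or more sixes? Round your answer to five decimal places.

0.97392

P(at least one) = 1 − P(none) = 1 − (1 − 0.166667)^20
= 1 − 0.0260841 = 0.9739159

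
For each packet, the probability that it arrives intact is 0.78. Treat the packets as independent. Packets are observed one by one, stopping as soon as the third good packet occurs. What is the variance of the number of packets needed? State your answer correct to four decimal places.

1.0848

Y = total packets until the third success; negative binomial with r=3, p=0.78.
Var(Y) = r(1−p)/p² = 3·0.22 / 0.78² = 1.084813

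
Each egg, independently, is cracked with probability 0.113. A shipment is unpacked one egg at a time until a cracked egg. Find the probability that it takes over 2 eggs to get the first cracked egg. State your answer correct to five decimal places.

Y = number of eggs to the first success; geometric, p = 0.113.
P(Y > 2) = P(first 2 all fail) = (1−p)^2 = 0.7867690

0.78677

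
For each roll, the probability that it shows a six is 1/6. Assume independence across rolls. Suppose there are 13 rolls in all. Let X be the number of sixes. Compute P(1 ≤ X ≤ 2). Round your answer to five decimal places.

X ~ Binomial(13, 0.166667); P(1 ≤ X ≤ 2) = Σ C(13,k) p^k (1−p)^(13−k) over k:
  k=1: C(13,1)·0.166667^1·0.833333^12 = 0.2430061
  k=2: C(13,2)·0.166667^2·0.833333^11 = 0.2916073
Total = 0.5346134

0.53461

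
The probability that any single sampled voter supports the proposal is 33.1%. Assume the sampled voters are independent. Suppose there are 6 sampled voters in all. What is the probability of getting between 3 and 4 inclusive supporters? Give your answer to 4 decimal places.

X ~ Binomial(6, 0.331); P(3 ≤ X ≤ 4) = Σ C(6,k) p^k (1−p)^(6−k) over k:
  k=3: C(6,3)·0.331^3·0.669^3 = 0.217166
  k=4: C(6,4)·0.331^4·0.669^2 = 0.080585
Total = 0.297751

0.2978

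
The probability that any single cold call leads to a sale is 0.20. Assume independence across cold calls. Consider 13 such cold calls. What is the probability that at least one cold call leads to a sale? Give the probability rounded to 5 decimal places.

0.94502

P(at least one) = 1 − P(none) = 1 − (1 − 0.20)^13
= 1 − 0.0549756 = 0.9450244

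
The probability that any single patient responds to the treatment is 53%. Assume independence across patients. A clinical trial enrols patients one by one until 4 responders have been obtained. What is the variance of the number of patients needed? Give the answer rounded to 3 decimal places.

6.693

Y = total patients until the fourth success; negative binomial with r=4, p=0.53.
Var(Y) = r(1−p)/p² = 4·0.47 / 0.53² = 6.69277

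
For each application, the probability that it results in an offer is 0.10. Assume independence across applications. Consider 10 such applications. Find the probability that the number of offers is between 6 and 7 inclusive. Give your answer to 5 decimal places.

0.00015

X ~ Binomial(10, 0.10); P(6 ≤ X ≤ 7) = Σ C(10,k) p^k (1−p)^(10−k) over k:
  k=6: C(10,6)·0.10^6·0.90^4 = 0.0001378
  k=7: C(10,7)·0.10^7·0.90^3 = 0.0000087
Total = 0.0001465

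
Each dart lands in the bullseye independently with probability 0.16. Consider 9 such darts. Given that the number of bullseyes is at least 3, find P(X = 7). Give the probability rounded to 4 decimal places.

0.0004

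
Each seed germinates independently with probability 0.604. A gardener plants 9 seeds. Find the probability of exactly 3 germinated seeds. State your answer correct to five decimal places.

X ~ Binomial(n=9, p=0.604).
P(X=3) = C(9,3) · p^3 · (1−p)^6
= 84 · 0.22035 · 0.0038563 = 0.0713775

0.07138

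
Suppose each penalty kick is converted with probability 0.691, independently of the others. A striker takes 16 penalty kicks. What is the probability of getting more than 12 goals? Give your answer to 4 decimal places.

X ~ Binomial(16, 0.691); P(X ≥ 13) = Σ C(16,k) p^k (1−p)^(16−k) over k:
  k=13: C(16,13)·0.691^13·0.309^3 = 0.135294
  k=14: C(16,14)·0.691^14·0.309^2 = 0.064832
  k=15: C(16,15)·0.691^15·0.309^1 = 0.019331
  k=16: C(16,16)·0.691^16·0.309^0 = 0.002702
Total = 0.222159

0.2222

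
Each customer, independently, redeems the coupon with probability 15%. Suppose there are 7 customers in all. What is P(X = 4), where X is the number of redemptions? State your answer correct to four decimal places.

X ~ Binomial(n=7, p=0.15).
P(X=4) = C(7,4) · p^4 · (1−p)^3
= 35 · 0.00050625 · 0.61413 = 0.010882

0.0109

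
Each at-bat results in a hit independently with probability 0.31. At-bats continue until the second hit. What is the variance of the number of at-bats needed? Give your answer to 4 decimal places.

14.3600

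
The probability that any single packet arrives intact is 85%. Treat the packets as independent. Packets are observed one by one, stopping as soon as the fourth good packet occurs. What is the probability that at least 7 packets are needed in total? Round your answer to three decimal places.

Needing more than 6 packets ⇔ fewer than 4 successes in the first 6. With X ~ Binomial(6, 0.85), P(Y > 6) = P(X ≤ 3).
  k=0: C(6,0)·0.85^0·0.15^6 = 0.00001
  k=1: C(6,1)·0.85^1·0.15^5 = 0.00039
  k=2: C(6,2)·0.85^2·0.15^4 = 0.00549
  k=3: C(6,3)·0.85^3·0.15^3 = 0.04145
P(X ≤ 3) = 0.04734

0.047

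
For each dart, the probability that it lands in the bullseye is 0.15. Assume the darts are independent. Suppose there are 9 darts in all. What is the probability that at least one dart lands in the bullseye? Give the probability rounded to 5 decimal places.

P(at least one) = 1 − P(none) = 1 − (1 − 0.15)^9
= 1 − 0.2316169 = 0.7683831

0.76838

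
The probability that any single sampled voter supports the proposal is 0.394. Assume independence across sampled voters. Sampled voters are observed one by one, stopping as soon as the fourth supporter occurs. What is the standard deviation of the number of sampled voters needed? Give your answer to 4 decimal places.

3.9516

Y = total sampled voters until the fourth success; negative binomial with r=4, p=0.394.
SD(Y) = √[r(1−p)/p²] = √(15.614935) = 3.951574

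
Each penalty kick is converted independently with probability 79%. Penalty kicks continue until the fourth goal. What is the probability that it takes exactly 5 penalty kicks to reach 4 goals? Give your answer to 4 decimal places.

0.3272

Y = trial on which the fourth success occurs; negative binomial, r=4, p=0.79.
P(Y=5) = C(4,3) · p^4 · (1−p)^1
= 4 · 0.3895 · 0.21 = 0.327181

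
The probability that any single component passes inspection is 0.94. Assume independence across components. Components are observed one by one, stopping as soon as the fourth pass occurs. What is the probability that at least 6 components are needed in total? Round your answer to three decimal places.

Needing more than 5 components ⇔ fewer than 4 successes in the first 5. With X ~ Binomial(5, 0.94), P(Y > 5) = P(X ≤ 3).
  k=0: C(5,0)·0.94^0·0.06^5 = 0.00000
  k=1: C(5,1)·0.94^1·0.06^4 = 0.00006
  k=2: C(5,2)·0.94^2·0.06^3 = 0.00191
  k=3: C(5,3)·0.94^3·0.06^2 = 0.02990
P(X ≤ 3) = 0.03187

0.032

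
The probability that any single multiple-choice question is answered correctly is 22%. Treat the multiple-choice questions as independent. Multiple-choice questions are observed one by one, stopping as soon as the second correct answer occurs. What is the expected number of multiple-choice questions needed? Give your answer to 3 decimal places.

Y = total multiple-choice questions until the second success; negative binomial with r=2, p=0.22.
E[Y] = r / p = 2 / 0.22 = 9.09091

9.091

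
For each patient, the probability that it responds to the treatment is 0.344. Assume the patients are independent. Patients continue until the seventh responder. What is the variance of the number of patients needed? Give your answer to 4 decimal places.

Y = total patients until the seventh success; negative binomial with r=7, p=0.344.
Var(Y) = r(1−p)/p² = 7·0.656 / 0.344² = 38.804759

38.8048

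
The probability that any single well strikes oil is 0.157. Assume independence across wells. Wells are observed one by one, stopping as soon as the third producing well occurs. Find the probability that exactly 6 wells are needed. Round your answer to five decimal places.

Y = trial on which the third success occurs; negative binomial, r=3, p=0.157.
P(Y=6) = C(5,2) · p^3 · (1−p)^3
= 10 · 0.0038699 · 0.59908 = 0.0231836

0.02318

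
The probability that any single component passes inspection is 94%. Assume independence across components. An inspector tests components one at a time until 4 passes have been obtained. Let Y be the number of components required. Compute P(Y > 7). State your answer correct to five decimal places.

0.00039

Needing more than 7 components ⇔ fewer than 4 successes in the first 7. With X ~ Binomial(7, 0.94), P(Y > 7) = P(X ≤ 3).
  k=0: C(7,0)·0.94^0·0.06^7 = 0.0000000
  k=1: C(7,1)·0.94^1·0.06^6 = 0.0000003
  k=2: C(7,2)·0.94^2·0.06^5 = 0.0000144
  k=3: C(7,3)·0.94^3·0.06^4 = 0.0003768
P(X ≤ 3) = 0.0003915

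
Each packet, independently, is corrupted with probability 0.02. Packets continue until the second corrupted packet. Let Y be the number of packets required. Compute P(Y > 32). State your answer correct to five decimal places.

Needing more than 32 packets ⇔ fewer than 2 successes in the first 32. With X ~ Binomial(32, 0.02), P(Y > 32) = P(X ≤ 1).
  k=0: C(32,0)·0.02^0·0.98^32 = 0.5238831
  k=1: C(32,1)·0.02^1·0.98^31 = 0.3421278
P(X ≤ 1) = 0.8660109

0.86601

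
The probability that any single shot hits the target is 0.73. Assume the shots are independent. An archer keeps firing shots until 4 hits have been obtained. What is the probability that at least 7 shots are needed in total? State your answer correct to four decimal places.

Needing more than 6 shots ⇔ fewer than 4 successes in the first 6. With X ~ Binomial(6, 0.73), P(Y > 6) = P(X ≤ 3).
  k=0: C(6,0)·0.73^0·0.27^6 = 0.000387
  k=1: C(6,1)·0.73^1·0.27^5 = 0.006285
  k=2: C(6,2)·0.73^2·0.27^4 = 0.042481
  k=3: C(6,3)·0.73^3·0.27^3 = 0.153140
P(X ≤ 3) = 0.202293

0.2023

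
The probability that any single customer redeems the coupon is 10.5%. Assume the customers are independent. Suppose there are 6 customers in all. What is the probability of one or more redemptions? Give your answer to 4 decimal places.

P(at least one) = 1 − P(none) = 1 − (1 − 0.105)^6
= 1 − 0.513971 = 0.486029

0.4860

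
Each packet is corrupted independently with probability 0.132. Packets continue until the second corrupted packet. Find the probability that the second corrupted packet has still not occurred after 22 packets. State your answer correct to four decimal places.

0.1930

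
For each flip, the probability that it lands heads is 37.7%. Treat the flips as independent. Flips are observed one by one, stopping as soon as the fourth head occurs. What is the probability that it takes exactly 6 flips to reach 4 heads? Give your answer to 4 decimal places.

Y = trial on which the fourth success occurs; negative binomial, r=4, p=0.377.
P(Y=6) = C(5,3) · p^4 · (1−p)^2
= 10 · 0.020201 · 0.38813 = 0.078405

0.0784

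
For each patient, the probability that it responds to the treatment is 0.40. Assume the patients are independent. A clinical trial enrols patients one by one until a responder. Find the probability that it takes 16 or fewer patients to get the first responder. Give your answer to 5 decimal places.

0.99972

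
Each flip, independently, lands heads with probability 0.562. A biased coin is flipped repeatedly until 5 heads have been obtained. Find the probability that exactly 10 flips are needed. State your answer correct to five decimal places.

0.11387

Y = trial on which the fifth success occurs; negative binomial, r=5, p=0.562.
P(Y=10) = C(9,4) · p^5 · (1−p)^5
= 126 · 0.056064 · 0.01612 = 0.1138735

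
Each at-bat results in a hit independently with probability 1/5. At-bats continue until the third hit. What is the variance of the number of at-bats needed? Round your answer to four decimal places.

Y = total at-bats until the third success; negative binomial with r=3, p=0.20.
Var(Y) = r(1−p)/p² = 3·0.80 / 0.20² = 60.000000

60.0000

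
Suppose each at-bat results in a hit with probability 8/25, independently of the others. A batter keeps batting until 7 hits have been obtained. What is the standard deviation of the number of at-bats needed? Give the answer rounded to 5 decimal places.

6.81795

Y = total at-bats until the seventh success; negative binomial with r=7, p=0.32.
SD(Y) = √[r(1−p)/p²] = √(46.4843750) = 6.8179451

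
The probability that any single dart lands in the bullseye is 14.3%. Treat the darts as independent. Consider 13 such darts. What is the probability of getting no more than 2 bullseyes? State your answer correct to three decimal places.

0.718

X ~ Binomial(13, 0.143); P(X ≤ 2) = Σ C(13,k) p^k (1−p)^(13−k) over k:
  k=0: C(13,0)·0.143^0·0.857^13 = 0.13451
  k=1: C(13,1)·0.143^1·0.857^12 = 0.29178
  k=2: C(13,2)·0.143^2·0.857^11 = 0.29212
Total = 0.71840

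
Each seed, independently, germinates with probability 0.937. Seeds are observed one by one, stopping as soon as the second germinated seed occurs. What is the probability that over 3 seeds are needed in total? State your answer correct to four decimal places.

Needing more than 3 seeds ⇔ fewer than 2 successes in the first 3. With X ~ Binomial(3, 0.937), P(Y > 3) = P(X ≤ 1).
  k=0: C(3,0)·0.937^0·0.063^3 = 0.000250
  k=1: C(3,1)·0.937^1·0.063^2 = 0.011157
P(X ≤ 1) = 0.011407

0.0114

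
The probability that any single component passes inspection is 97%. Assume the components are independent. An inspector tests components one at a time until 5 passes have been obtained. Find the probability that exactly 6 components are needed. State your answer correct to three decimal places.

0.129

Y = trial on which the fifth success occurs; negative binomial, r=5, p=0.97.
P(Y=6) = C(5,4) · p^5 · (1−p)^1
= 5 · 0.85873 · 0.03 = 0.12881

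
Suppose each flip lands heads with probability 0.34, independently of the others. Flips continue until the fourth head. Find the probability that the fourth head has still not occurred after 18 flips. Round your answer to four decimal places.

0.0917

Needing more than 18 flips ⇔ fewer than 4 successes in the first 18. With X ~ Binomial(18, 0.34), P(Y > 18) = P(X ≤ 3).
  k=0: C(18,0)·0.34^0·0.66^18 = 0.000565
  k=1: C(18,1)·0.34^1·0.66^17 = 0.005236
  k=2: C(18,2)·0.34^2·0.66^16 = 0.022927
  k=3: C(18,3)·0.34^3·0.66^15 = 0.062992
P(X ≤ 3) = 0.091720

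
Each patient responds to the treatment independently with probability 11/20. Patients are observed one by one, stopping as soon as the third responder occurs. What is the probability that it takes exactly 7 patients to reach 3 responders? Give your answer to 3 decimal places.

0.102

Y = trial on which the third success occurs; negative binomial, r=3, p=0.55.
P(Y=7) = C(6,2) · p^3 · (1−p)^4
= 15 · 0.16637 · 0.041006 = 0.10234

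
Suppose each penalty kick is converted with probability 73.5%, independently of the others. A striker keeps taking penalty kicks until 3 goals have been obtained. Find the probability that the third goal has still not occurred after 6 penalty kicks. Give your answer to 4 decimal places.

Needing more than 6 penalty kicks ⇔ fewer than 3 successes in the first 6. With X ~ Binomial(6, 0.735), P(Y > 6) = P(X ≤ 2).
  k=0: C(6,0)·0.735^0·0.265^6 = 0.000346
  k=1: C(6,1)·0.735^1·0.265^5 = 0.005763
  k=2: C(6,2)·0.735^2·0.265^4 = 0.039962
P(X ≤ 2) = 0.046072

0.0461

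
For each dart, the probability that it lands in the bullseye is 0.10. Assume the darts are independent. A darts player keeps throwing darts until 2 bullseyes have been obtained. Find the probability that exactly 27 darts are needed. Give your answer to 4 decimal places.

0.0187

Y = trial on which the second success occurs; negative binomial, r=2, p=0.10.
P(Y=27) = C(26,1) · p^2 · (1−p)^25
= 26 · 0.01 · 0.07179 = 0.018665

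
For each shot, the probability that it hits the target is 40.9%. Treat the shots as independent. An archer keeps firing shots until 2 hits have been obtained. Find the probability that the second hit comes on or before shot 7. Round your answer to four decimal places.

0.8528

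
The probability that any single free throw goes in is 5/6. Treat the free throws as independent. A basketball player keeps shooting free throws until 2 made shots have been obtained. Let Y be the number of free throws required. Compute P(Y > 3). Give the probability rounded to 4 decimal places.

Needing more than 3 free throws ⇔ fewer than 2 successes in the first 3. With X ~ Binomial(3, 0.833333), P(Y > 3) = P(X ≤ 1).
  k=0: C(3,0)·0.833333^0·0.166667^3 = 0.004630
  k=1: C(3,1)·0.833333^1·0.166667^2 = 0.069444
P(X ≤ 1) = 0.074074

0.0741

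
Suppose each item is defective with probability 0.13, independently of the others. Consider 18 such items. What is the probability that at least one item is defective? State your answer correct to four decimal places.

0.9185

P(at least one) = 1 − P(none) = 1 − (1 − 0.13)^18
= 1 − 0.081535 = 0.918465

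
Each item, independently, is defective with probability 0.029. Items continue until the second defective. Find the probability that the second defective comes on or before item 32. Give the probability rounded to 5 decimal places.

Finishing within 32 items ⇔ at least 2 successes in the first 32. With X ~ Binomial(32, 0.029), P(Y ≤ 32) = 1 − P(X ≤ 1).
  k=0: C(32,0)·0.029^0·0.971^32 = 0.3899558
  k=1: C(32,1)·0.029^1·0.971^31 = 0.3726869
1 − 0.7626427 = 0.2373573

0.23736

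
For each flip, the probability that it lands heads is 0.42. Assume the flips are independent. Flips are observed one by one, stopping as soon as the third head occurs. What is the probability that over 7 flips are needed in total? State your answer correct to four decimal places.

Needing more than 7 flips ⇔ fewer than 3 successes in the first 7. With X ~ Binomial(7, 0.42), P(Y > 7) = P(X ≤ 2).
  k=0: C(7,0)·0.42^0·0.58^7 = 0.022080
  k=1: C(7,1)·0.42^1·0.58^6 = 0.111922
  k=2: C(7,2)·0.42^2·0.58^5 = 0.243141
P(X ≤ 2) = 0.377143

0.3771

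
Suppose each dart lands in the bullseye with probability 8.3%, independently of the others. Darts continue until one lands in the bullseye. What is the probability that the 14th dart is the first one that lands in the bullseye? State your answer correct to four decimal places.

Geometric (trials to first success), p = 0.083.
P(Y = 14) = (1−p)^13 · p = 0.32419 · 0.083 = 0.026908

0.0269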